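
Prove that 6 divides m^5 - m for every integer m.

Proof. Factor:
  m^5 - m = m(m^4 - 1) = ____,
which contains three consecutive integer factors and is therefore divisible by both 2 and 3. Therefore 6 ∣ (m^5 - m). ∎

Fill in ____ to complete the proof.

(m - 1)m(m + 1)(m^2 + 1)

m^4 - 1 = (m^2 - 1)(m^2 + 1), and m^2 - 1 = (m-1)(m+1).
So m(m^4 - 1) = (m - 1)m(m + 1)(m^2 + 1).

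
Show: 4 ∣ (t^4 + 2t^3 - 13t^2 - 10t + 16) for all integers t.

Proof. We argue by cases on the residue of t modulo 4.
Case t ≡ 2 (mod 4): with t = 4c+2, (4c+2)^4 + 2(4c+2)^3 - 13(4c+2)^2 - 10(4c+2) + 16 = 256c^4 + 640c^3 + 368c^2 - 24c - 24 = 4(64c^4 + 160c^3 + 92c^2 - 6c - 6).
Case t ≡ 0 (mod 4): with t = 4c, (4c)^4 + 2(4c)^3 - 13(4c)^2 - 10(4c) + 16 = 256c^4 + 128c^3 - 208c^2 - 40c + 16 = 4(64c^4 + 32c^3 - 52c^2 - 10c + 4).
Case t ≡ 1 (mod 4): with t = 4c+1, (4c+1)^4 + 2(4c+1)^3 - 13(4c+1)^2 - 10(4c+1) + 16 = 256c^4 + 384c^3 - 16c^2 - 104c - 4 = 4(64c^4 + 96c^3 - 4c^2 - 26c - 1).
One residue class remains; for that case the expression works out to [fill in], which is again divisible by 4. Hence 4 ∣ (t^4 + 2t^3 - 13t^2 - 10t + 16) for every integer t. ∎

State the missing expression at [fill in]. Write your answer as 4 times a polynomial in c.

4(64c^4 + 224c^3 + 236c^2 + 74c + 1)

Only t ≡ 3 (mod 4) is unaccounted for. Put t = 4c+3:
(4c+3)^4 + 2(4c+3)^3 - 13(4c+3)^2 - 10(4c+3) + 16 expands to 256c^4 + 896c^3 + 944c^2 + 296c + 4,
and factoring out 4 leaves 4(64c^4 + 224c^3 + 236c^2 + 74c + 1).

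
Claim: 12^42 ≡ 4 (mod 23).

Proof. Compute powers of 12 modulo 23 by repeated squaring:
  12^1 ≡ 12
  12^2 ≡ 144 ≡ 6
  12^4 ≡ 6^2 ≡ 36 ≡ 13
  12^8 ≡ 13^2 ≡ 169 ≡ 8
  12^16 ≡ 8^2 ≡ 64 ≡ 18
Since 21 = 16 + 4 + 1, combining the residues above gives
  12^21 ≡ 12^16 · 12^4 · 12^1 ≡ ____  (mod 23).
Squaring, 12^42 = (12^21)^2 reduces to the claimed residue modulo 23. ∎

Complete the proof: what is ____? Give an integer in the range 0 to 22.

Multiply the listed residues: 18 · 13 · 12 = 234 → 2808.
Reducing modulo 23: 2808 = 122·23 + 2, so 12^21 ≡ 2.

2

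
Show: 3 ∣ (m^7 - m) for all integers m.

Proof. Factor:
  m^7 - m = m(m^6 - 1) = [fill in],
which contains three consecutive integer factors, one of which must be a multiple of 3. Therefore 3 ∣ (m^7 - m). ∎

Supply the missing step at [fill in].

m^6 - 1 = (m^2 - 1)(m^4 + m^2 + 1), and m^2 - 1 = (m-1)(m+1).
So m(m^6 - 1) = (m - 1)m(m + 1)(m^4 + m^2 + 1).

(m - 1)m(m + 1)(m^4 + m^2 + 1)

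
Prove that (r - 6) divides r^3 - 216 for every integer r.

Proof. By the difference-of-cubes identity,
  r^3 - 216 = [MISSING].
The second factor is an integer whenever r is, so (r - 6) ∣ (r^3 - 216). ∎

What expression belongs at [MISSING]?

Polynomial division of r^3 - 216 by r - 6 leaves remainder 0 and quotient r^2 + 6r + 36.
Hence r^3 - 216 = (r - 6)(r^2 + 6r + 36).

(r - 6)(r^2 + 6r + 36)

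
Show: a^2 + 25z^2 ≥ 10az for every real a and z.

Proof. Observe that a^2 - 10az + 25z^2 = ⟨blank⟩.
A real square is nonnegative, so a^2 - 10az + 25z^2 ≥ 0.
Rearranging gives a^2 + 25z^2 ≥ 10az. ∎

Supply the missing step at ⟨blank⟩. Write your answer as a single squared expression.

(a - 5z)^2

The leading and trailing coefficients are 1^2 and 5^2, and 10 = 2·1·5, so the trinomial is (a - 5z)^2.
Hence a^2 - 10az + 25z^2 ≥ 0.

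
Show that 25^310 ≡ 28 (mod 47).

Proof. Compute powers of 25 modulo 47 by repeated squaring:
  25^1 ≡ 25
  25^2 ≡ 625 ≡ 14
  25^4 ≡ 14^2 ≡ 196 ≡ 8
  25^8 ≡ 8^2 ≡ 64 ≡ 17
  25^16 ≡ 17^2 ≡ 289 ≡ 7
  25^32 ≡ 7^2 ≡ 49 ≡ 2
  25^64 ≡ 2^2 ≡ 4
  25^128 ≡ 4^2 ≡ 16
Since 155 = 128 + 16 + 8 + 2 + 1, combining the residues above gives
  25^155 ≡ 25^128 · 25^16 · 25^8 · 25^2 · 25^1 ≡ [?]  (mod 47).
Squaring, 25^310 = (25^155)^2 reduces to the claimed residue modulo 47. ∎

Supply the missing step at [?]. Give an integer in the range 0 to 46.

34

Multiply the listed residues: 16 · 7 · 17 · 14 · 25 = 112 → 1904 → 26656 → 666400.
Reducing modulo 47: 666400 = 14178·47 + 34, so 25^155 ≡ 34.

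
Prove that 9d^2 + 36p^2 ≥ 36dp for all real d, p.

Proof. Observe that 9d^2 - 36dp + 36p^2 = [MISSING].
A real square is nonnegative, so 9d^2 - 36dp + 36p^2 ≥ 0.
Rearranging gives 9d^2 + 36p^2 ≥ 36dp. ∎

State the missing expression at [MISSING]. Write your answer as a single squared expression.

The leading and trailing coefficients are 3^2 and 6^2, and 36 = 2·3·6, so the trinomial is (3d - 6p)^2.
Hence 9d^2 - 36dp + 36p^2 ≥ 0.

(3d - 6p)^2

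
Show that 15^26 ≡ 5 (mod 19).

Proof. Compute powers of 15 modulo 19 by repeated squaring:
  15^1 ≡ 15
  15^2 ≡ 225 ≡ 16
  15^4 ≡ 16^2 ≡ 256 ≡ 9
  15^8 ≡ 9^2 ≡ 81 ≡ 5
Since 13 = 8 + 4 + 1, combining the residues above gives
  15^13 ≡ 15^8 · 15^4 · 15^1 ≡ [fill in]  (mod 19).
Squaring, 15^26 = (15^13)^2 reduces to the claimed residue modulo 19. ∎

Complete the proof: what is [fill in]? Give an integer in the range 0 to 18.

10

15^8 · 15^4 · 15^1 ≡ 5 · 9 · 15 = 675.
675 mod 19 = 10, so 15^13 ≡ 10 (mod 19).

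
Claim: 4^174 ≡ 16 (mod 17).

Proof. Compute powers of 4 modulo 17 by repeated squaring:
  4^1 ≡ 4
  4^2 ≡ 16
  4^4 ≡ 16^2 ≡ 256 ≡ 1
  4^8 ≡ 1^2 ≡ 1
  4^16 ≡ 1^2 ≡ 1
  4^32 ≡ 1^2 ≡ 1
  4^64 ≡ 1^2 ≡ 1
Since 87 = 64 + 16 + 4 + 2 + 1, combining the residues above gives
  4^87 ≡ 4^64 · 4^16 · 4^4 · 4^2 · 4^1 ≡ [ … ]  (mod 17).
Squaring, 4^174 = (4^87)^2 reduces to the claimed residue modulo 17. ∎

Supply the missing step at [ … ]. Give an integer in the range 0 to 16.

13

4^64 · 4^16 · 4^4 · 4^2 · 4^1 ≡ 1 · 1 · 1 · 16 · 4 = 64.
64 mod 17 = 13, so 4^87 ≡ 13 (mod 17).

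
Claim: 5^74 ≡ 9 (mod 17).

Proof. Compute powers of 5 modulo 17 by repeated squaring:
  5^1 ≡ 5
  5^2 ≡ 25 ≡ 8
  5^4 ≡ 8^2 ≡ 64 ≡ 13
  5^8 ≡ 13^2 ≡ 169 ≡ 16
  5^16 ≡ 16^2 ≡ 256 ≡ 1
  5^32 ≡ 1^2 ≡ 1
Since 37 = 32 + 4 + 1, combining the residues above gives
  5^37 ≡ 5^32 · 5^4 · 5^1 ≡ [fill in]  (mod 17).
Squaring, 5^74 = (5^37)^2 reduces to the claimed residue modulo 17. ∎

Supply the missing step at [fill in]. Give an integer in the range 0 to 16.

5^32 · 5^4 · 5^1 ≡ 1 · 13 · 5 = 65.
65 mod 17 = 14, so 5^37 ≡ 14 (mod 17).

14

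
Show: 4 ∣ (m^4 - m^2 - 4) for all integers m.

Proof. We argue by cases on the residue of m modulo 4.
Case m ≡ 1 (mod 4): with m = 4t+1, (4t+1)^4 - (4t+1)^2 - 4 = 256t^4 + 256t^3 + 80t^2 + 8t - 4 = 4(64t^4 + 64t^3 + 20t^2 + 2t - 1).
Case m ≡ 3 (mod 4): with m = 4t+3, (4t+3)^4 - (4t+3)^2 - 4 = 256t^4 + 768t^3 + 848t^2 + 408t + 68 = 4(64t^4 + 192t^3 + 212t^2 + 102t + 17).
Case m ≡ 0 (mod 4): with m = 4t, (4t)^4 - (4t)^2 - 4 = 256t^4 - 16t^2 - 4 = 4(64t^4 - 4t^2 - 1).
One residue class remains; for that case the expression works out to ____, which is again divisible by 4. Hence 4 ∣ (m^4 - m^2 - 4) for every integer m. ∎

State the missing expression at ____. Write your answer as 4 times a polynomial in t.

4(64t^4 + 128t^3 + 92t^2 + 28t + 2)

The residues treated are {1, 3, 0}, so the missing case is m ≡ 2 (mod 4); write m = 4t+2.
Then (4t+2)^4 - (4t+2)^2 - 4 = 256t^4 + 512t^3 + 368t^2 + 112t + 8 = 4(64t^4 + 128t^3 + 92t^2 + 28t + 2).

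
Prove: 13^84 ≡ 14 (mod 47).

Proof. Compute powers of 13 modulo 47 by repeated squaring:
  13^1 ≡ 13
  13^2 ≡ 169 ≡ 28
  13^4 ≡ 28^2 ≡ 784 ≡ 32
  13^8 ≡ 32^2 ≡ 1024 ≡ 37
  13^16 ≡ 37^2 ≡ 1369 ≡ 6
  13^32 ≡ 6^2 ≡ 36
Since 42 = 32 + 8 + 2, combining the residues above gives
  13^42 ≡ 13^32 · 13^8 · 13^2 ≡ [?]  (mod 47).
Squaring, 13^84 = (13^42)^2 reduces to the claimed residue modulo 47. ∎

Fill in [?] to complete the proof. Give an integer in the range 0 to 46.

25

13^32 · 13^8 · 13^2 ≡ 36 · 37 · 28 = 37296.
37296 mod 47 = 25, so 13^42 ≡ 25 (mod 47).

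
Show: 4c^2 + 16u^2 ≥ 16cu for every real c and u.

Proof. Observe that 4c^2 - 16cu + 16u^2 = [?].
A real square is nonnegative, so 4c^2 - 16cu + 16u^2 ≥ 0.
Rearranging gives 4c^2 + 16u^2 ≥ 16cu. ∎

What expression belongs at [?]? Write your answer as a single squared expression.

(2c - 4u)^2

4c^2 - 16cu + 16u^2 is a perfect-square trinomial: the outer terms are (2c)^2 and (4u)^2, and the cross term is -2·2c·4u.
So 4c^2 - 16cu + 16u^2 = (2c - 4u)^2 ≥ 0.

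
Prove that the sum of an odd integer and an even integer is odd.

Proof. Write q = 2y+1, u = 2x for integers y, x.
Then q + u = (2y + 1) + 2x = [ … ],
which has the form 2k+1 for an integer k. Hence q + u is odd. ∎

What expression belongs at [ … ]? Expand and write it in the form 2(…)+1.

2(x + y) + 1

Expanding: (2y + 1) + 2x = 2x + 2y + 1.
Every term except the constant is even, so this is 2(x + y) + 1,
and x + y ∈ ℤ gives the required form.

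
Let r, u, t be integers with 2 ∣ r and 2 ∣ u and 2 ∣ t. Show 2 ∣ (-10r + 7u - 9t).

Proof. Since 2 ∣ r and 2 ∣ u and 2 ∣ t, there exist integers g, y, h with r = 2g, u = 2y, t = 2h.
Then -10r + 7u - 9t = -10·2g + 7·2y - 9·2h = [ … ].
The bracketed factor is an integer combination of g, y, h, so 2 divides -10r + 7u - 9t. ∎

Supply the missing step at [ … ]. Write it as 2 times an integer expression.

2(-10g - 9h + 7y)

Each term has a factor of 2: -10·2g + 7·2y - 9·2h = 2·(-10g - 9h + 7y).
Since -10g - 9h + 7y is an integer, 2 ∣ (-10r + 7u - 9t).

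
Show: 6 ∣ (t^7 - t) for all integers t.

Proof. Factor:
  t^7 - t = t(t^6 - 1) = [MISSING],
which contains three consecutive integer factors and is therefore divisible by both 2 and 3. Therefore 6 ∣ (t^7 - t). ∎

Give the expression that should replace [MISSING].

(t - 1)t(t + 1)(t^4 + t^2 + 1)

t^6 - 1 = (t^2 - 1)(t^4 + t^2 + 1), and t^2 - 1 = (t-1)(t+1).
So t(t^6 - 1) = (t - 1)t(t + 1)(t^4 + t^2 + 1).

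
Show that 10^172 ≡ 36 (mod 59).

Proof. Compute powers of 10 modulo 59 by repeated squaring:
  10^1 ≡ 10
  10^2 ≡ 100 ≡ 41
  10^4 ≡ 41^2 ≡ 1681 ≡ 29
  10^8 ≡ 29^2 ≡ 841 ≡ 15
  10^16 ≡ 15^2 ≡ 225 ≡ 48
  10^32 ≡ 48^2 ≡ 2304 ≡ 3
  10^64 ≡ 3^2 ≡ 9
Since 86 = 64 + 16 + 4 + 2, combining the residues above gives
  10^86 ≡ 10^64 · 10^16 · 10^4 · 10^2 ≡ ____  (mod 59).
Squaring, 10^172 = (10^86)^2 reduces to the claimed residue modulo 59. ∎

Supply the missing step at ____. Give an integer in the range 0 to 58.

10^64 · 10^16 · 10^4 · 10^2 ≡ 9 · 48 · 29 · 41 = 513648.
513648 mod 59 = 53, so 10^86 ≡ 53 (mod 59).

53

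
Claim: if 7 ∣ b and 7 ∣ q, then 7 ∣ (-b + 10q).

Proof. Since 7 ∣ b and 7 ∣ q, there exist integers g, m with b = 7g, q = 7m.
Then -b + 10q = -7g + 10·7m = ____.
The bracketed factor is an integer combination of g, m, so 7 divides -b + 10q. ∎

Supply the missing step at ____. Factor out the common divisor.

Each term has a factor of 7: -7g + 10·7m = 7·(-g + 10m).
Since -g + 10m is an integer, 7 ∣ (-b + 10q).

7(-g + 10m)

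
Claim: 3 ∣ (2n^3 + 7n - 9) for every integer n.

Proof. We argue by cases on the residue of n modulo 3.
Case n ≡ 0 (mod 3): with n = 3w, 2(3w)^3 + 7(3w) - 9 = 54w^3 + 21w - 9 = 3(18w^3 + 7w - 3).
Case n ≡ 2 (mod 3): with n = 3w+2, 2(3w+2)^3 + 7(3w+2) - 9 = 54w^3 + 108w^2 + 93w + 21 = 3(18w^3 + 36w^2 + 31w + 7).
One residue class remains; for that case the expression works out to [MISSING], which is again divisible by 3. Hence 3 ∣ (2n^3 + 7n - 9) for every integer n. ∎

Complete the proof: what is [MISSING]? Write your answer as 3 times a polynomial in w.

3(18w^3 + 18w^2 + 13w)

Only n ≡ 1 (mod 3) is unaccounted for. Put n = 3w+1:
2(3w+1)^3 + 7(3w+1) - 9 expands to 54w^3 + 54w^2 + 39w,
and factoring out 3 leaves 3(18w^3 + 18w^2 + 13w).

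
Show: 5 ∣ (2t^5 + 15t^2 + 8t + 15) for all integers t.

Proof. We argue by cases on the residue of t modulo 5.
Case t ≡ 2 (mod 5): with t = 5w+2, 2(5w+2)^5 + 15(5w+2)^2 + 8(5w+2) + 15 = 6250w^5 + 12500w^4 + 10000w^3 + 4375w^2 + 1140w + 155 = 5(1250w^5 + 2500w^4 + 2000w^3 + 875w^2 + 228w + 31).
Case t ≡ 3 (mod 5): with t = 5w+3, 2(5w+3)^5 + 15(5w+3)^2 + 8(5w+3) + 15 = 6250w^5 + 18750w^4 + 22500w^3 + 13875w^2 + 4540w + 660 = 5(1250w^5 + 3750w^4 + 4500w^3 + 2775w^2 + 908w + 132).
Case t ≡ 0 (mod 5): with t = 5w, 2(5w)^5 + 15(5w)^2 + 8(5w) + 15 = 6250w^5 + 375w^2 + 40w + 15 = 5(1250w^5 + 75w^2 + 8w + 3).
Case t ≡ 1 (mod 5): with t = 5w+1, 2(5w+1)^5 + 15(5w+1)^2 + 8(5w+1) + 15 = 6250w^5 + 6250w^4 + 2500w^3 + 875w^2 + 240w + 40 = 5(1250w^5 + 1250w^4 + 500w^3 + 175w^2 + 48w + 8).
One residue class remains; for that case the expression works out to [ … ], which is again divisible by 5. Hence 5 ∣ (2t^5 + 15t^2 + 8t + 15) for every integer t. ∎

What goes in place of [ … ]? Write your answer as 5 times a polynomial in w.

5(1250w^5 + 5000w^4 + 8000w^3 + 6475w^2 + 2688w + 467)

The residues treated are {2, 3, 0, 1}, so the missing case is t ≡ 4 (mod 5); write t = 5w+4.
Then 2(5w+4)^5 + 15(5w+4)^2 + 8(5w+4) + 15 = 6250w^5 + 25000w^4 + 40000w^3 + 32375w^2 + 13440w + 2335 = 5(1250w^5 + 5000w^4 + 8000w^3 + 6475w^2 + 2688w + 467).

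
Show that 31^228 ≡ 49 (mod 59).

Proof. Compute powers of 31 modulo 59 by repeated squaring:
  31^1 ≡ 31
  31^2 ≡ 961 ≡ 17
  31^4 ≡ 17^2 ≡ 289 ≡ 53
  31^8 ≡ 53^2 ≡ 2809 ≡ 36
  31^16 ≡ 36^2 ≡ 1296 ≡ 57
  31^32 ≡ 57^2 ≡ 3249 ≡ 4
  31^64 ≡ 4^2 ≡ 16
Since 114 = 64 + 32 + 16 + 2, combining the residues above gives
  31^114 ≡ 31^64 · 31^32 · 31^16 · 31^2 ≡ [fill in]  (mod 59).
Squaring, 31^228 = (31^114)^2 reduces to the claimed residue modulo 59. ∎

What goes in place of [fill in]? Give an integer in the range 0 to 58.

Multiply the listed residues: 16 · 4 · 57 · 17 = 64 → 3648 → 62016.
Reducing modulo 59: 62016 = 1051·59 + 7, so 31^114 ≡ 7.

7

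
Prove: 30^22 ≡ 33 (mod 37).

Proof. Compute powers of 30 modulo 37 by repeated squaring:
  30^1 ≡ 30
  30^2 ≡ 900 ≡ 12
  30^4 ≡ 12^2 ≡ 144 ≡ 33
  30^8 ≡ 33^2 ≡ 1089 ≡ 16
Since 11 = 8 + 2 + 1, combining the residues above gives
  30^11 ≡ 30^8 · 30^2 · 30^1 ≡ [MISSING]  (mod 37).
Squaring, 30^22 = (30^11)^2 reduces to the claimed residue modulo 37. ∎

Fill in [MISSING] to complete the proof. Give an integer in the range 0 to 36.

25

Multiply the listed residues: 16 · 12 · 30 = 192 → 5760.
Reducing modulo 37: 5760 = 155·37 + 25, so 30^11 ≡ 25.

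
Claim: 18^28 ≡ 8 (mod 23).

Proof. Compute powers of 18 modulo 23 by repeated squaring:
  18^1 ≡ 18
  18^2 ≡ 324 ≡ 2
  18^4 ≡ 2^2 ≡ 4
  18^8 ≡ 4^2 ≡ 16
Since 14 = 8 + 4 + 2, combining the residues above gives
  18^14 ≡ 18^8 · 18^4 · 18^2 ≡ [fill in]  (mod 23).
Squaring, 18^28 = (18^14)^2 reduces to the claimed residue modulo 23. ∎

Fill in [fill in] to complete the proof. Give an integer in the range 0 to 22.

13

Multiply the listed residues: 16 · 4 · 2 = 64 → 128.
Reducing modulo 23: 128 = 5·23 + 13, so 18^14 ≡ 13.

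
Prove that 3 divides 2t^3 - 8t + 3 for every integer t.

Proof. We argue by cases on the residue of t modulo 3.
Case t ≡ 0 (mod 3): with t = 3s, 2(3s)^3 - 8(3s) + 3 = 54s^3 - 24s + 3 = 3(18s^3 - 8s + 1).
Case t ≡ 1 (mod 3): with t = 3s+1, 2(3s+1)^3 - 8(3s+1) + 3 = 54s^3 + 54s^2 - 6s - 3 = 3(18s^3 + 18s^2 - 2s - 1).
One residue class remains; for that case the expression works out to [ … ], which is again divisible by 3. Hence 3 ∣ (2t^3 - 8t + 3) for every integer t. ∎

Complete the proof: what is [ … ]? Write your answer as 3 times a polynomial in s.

The residues treated are {0, 1}, so the missing case is t ≡ 2 (mod 3); write t = 3s+2.
Then 2(3s+2)^3 - 8(3s+2) + 3 = 54s^3 + 108s^2 + 48s + 3 = 3(18s^3 + 36s^2 + 16s + 1).

3(18s^3 + 36s^2 + 16s + 1)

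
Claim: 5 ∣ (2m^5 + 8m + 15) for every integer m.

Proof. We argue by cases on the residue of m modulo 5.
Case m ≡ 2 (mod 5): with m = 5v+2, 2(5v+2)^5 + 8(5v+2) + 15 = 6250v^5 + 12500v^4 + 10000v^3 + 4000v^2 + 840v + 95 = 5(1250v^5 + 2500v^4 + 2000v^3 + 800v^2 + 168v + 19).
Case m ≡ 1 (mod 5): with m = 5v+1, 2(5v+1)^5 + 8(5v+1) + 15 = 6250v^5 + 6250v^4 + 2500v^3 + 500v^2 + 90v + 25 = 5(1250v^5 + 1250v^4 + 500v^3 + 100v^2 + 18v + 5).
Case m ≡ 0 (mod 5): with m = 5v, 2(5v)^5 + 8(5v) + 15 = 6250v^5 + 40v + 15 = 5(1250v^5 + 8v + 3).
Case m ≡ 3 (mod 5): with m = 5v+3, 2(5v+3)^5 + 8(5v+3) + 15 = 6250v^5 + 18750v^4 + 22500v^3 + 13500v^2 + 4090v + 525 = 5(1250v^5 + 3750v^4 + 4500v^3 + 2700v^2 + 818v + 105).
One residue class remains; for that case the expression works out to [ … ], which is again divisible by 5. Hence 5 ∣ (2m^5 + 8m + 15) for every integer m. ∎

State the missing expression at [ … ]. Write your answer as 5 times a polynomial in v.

5(1250v^5 + 5000v^4 + 8000v^3 + 6400v^2 + 2568v + 419)

Only m ≡ 4 (mod 5) is unaccounted for. Put m = 5v+4:
2(5v+4)^5 + 8(5v+4) + 15 expands to 6250v^5 + 25000v^4 + 40000v^3 + 32000v^2 + 12840v + 2095,
and factoring out 5 leaves 5(1250v^5 + 5000v^4 + 8000v^3 + 6400v^2 + 2568v + 419).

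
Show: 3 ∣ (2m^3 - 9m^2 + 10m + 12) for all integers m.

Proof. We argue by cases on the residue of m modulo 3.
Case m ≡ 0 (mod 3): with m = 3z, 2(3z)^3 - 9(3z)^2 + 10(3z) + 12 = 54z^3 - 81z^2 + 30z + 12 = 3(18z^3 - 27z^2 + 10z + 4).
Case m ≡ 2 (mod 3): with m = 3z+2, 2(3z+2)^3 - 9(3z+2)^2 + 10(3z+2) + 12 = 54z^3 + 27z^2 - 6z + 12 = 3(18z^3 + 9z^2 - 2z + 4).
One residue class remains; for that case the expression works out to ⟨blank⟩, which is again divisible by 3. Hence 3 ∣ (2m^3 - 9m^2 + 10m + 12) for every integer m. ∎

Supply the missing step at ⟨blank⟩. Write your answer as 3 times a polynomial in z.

3(18z^3 - 9z^2 - 2z + 5)

Only m ≡ 1 (mod 3) is unaccounted for. Put m = 3z+1:
2(3z+1)^3 - 9(3z+1)^2 + 10(3z+1) + 12 expands to 54z^3 - 27z^2 - 6z + 15,
and factoring out 3 leaves 3(18z^3 - 9z^2 - 2z + 5).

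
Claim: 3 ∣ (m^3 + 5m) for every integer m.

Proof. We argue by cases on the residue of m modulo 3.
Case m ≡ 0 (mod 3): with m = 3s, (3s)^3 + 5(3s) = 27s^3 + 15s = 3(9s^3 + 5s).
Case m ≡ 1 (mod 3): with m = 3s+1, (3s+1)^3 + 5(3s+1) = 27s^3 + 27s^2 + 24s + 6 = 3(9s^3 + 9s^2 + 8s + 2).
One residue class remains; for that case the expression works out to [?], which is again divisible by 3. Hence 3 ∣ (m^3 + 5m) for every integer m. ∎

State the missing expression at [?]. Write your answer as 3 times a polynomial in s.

The residues treated are {0, 1}, so the missing case is m ≡ 2 (mod 3); write m = 3s+2.
Then (3s+2)^3 + 5(3s+2) = 27s^3 + 54s^2 + 51s + 18 = 3(9s^3 + 18s^2 + 17s + 6).

3(9s^3 + 18s^2 + 17s + 6)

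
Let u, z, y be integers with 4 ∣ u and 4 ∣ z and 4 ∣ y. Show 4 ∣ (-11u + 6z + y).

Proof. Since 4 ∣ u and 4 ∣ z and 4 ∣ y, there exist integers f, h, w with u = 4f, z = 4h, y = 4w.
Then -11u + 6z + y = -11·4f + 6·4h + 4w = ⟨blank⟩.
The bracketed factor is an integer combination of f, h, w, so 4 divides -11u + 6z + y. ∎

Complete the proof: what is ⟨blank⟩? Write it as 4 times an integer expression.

4(-11f + 6h + w)

Each term has a factor of 4: -11·4f + 6·4h + 4w = 4·(-11f + 6h + w).
Since -11f + 6h + w is an integer, 4 ∣ (-11u + 6z + y).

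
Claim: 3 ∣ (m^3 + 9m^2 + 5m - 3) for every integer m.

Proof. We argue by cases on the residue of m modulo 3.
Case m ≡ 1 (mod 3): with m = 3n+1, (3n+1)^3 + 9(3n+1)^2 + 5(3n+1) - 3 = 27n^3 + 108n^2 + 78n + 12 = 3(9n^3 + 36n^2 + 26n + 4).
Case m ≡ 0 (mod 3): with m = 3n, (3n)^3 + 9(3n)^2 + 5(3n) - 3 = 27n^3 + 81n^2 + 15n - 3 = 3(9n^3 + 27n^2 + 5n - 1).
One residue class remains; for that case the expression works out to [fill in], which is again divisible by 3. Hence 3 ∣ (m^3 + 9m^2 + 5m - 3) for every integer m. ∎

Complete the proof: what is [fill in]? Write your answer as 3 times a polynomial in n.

Only m ≡ 2 (mod 3) is unaccounted for. Put m = 3n+2:
(3n+2)^3 + 9(3n+2)^2 + 5(3n+2) - 3 expands to 27n^3 + 135n^2 + 159n + 51,
and factoring out 3 leaves 3(9n^3 + 45n^2 + 53n + 17).

3(9n^3 + 45n^2 + 53n + 17)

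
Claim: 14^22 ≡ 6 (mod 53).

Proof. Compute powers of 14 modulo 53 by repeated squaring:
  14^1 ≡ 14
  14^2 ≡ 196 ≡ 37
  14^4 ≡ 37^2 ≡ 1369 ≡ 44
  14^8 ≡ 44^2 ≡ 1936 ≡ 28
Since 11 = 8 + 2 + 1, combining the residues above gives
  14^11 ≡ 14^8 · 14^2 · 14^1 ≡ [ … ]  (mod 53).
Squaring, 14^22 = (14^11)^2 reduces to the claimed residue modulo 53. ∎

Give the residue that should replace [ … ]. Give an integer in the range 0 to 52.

35

Multiply the listed residues: 28 · 37 · 14 = 1036 → 14504.
Reducing modulo 53: 14504 = 273·53 + 35, so 14^11 ≡ 35.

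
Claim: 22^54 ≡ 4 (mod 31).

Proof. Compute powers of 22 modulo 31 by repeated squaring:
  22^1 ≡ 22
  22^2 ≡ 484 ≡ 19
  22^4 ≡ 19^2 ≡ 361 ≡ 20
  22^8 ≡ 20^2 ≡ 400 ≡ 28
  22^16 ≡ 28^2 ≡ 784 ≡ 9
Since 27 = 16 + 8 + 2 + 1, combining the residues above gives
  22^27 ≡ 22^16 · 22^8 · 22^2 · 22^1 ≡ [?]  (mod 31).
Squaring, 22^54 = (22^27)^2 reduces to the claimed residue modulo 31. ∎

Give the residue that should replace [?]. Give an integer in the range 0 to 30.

22^16 · 22^8 · 22^2 · 22^1 ≡ 9 · 28 · 19 · 22 = 105336.
105336 mod 31 = 29, so 22^27 ≡ 29 (mod 31).

29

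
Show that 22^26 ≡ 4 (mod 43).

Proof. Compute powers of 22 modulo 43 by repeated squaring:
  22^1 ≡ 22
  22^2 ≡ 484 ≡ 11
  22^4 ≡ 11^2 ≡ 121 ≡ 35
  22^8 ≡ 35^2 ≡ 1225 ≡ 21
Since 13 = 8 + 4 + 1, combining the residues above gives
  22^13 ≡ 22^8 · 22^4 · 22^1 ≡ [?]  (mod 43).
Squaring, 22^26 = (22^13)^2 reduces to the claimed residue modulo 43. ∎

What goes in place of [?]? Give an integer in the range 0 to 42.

2

22^8 · 22^4 · 22^1 ≡ 21 · 35 · 22 = 16170.
16170 mod 43 = 2, so 22^13 ≡ 2 (mod 43).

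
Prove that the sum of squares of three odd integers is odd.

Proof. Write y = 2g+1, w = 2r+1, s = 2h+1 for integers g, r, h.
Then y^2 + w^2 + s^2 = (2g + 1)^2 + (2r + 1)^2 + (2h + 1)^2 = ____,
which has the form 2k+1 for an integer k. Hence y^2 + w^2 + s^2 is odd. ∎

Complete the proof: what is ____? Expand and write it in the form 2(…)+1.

2(2g^2 + 2g + 2h^2 + 2h + 2r^2 + 2r + 1) + 1

(2g + 1)^2 + (2r + 1)^2 + (2h + 1)^2 = 4g^2 + 4g + 4h^2 + 4h + 4r^2 + 4r + 3
= 2(2g^2 + 2g + 2h^2 + 2h + 2r^2 + 2r + 1) + 1.
Since 2g^2 + 2g + 2h^2 + 2h + 2r^2 + 2r + 1 is an integer, the sum of squares is of the form 2k+1 for an integer k.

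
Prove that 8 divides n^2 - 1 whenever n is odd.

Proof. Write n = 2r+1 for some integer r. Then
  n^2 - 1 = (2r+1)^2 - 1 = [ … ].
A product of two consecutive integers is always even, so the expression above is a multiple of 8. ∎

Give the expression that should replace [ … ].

4r(r + 1)

(2r+1)^2 - 1 = 4r^2 + 4r + 1 - 1 = 4r^2 + 4r = 4r(r+1).
Since r and r+1 are consecutive, r(r+1) is even, and 4·(even) is a multiple of 8.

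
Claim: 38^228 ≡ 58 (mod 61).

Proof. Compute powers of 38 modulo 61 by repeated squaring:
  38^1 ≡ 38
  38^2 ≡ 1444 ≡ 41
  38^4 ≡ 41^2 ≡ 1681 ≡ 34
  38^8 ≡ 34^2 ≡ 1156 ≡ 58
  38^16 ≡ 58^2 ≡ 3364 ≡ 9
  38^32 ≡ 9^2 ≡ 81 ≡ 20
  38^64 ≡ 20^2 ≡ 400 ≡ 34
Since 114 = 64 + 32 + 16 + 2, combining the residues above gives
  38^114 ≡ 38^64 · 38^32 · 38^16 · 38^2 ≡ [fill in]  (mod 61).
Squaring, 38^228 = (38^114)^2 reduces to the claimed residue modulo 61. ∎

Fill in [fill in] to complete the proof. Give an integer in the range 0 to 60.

27

Multiply the listed residues: 34 · 20 · 9 · 41 = 680 → 6120 → 250920.
Reducing modulo 61: 250920 = 4113·61 + 27, so 38^114 ≡ 27.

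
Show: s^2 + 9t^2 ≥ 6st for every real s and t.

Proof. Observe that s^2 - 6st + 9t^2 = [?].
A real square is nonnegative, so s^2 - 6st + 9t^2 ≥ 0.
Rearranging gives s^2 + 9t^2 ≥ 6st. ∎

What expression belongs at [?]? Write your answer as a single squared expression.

(s - 3t)^2

s^2 - 6st + 9t^2 is a perfect-square trinomial: the outer terms are (s)^2 and (3t)^2, and the cross term is -2·s·3t.
So s^2 - 6st + 9t^2 = (s - 3t)^2 ≥ 0.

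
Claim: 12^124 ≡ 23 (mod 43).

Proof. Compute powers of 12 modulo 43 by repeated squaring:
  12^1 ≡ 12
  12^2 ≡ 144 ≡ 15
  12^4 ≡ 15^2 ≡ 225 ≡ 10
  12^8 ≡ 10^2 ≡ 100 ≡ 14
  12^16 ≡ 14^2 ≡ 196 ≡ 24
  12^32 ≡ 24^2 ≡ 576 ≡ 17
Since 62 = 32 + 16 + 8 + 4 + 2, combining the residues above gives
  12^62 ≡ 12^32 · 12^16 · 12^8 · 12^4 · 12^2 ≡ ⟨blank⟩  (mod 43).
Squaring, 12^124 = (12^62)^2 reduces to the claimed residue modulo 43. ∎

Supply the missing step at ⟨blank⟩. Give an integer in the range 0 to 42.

25

12^32 · 12^16 · 12^8 · 12^4 · 12^2 ≡ 17 · 24 · 14 · 10 · 15 = 856800.
856800 mod 43 = 25, so 12^62 ≡ 25 (mod 43).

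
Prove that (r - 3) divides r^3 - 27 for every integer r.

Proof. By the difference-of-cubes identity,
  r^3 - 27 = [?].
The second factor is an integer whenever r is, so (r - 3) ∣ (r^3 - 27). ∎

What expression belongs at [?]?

Polynomial division of r^3 - 27 by r - 3 leaves remainder 0 and quotient r^2 + 3r + 9.
Hence r^3 - 27 = (r - 3)(r^2 + 3r + 9).

(r - 3)(r^2 + 3r + 9)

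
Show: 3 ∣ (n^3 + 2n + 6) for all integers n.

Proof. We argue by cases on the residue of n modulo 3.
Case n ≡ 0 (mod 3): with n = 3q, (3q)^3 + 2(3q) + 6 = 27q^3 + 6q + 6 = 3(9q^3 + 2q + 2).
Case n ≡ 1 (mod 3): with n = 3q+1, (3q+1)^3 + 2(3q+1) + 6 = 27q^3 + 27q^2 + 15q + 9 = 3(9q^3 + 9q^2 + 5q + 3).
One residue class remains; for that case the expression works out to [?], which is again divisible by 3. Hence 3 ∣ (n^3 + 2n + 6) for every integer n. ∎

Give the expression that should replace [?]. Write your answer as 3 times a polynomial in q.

The residues treated are {0, 1}, so the missing case is n ≡ 2 (mod 3); write n = 3q+2.
Then (3q+2)^3 + 2(3q+2) + 6 = 27q^3 + 54q^2 + 42q + 18 = 3(9q^3 + 18q^2 + 14q + 6).

3(9q^3 + 18q^2 + 14q + 6)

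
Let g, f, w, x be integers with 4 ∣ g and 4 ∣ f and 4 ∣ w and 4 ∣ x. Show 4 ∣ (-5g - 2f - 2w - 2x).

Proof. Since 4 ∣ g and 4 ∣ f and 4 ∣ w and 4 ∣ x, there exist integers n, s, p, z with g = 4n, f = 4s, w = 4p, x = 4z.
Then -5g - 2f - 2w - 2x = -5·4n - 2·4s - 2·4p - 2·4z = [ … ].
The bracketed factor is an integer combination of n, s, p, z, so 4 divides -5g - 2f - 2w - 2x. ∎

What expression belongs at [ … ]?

Pull the common 4 out of every term: -5·4n - 2·4s - 2·4p - 2·4z = 4(-5n - 2p - 2s - 2z).
-5n - 2p - 2s - 2z is an integer, which exhibits the divisibility.

4(-5n - 2p - 2s - 2z)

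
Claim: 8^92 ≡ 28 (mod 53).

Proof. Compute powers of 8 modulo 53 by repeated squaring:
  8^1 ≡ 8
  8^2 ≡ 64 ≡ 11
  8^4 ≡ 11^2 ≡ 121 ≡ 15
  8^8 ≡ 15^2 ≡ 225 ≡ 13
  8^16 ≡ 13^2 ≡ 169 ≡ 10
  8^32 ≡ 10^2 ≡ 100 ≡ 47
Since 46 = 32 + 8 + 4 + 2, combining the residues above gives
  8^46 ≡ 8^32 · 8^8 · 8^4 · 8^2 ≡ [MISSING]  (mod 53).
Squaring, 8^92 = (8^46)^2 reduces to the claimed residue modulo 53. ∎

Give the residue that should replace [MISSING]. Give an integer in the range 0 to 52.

Multiply the listed residues: 47 · 13 · 15 · 11 = 611 → 9165 → 100815.
Reducing modulo 53: 100815 = 1902·53 + 9, so 8^46 ≡ 9.

9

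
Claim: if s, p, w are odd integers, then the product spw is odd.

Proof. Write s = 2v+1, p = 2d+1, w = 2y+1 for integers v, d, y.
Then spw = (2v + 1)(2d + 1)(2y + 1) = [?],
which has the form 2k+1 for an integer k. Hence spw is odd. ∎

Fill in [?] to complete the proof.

2(4dvy + 2dv + 2dy + d + 2vy + v + y) + 1

(2v + 1)(2d + 1)(2y + 1) = 8dvy + 4dv + 4dy + 2d + 4vy + 2v + 2y + 1
= 2(4dvy + 2dv + 2dy + d + 2vy + v + y) + 1.
Since 4dvy + 2dv + 2dy + d + 2vy + v + y is an integer, the product is of the form 2k+1 for an integer k.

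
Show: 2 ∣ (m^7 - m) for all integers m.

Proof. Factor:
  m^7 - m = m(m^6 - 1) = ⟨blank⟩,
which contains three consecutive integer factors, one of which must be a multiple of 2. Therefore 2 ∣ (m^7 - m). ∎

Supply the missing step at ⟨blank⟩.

m^6 - 1 = (m^2 - 1)(m^4 + m^2 + 1), and m^2 - 1 = (m-1)(m+1).
So m(m^6 - 1) = (m - 1)m(m + 1)(m^4 + m^2 + 1).

(m - 1)m(m + 1)(m^4 + m^2 + 1)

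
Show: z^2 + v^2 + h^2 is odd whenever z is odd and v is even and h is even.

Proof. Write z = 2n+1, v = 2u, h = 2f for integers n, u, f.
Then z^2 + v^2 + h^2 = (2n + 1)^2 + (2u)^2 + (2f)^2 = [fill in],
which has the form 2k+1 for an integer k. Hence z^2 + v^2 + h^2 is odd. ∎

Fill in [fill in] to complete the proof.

(2n + 1)^2 + (2u)^2 + (2f)^2 = 4f^2 + 4n^2 + 4n + 4u^2 + 1
= 2(2f^2 + 2n^2 + 2n + 2u^2) + 1.
Since 2f^2 + 2n^2 + 2n + 2u^2 is an integer, the sum of squares is of the form 2k+1 for an integer k.

2(2f^2 + 2n^2 + 2n + 2u^2) + 1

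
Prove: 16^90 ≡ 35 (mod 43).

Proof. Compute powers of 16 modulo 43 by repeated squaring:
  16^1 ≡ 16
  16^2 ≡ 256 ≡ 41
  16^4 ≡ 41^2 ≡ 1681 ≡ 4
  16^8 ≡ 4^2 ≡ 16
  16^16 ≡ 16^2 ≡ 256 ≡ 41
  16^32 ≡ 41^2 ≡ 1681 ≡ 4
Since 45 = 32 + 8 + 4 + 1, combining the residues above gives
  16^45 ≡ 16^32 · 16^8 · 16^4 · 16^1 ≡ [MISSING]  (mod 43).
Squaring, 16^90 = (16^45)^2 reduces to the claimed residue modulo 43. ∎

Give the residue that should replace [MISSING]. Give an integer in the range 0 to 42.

Multiply the listed residues: 4 · 16 · 4 · 16 = 64 → 256 → 4096.
Reducing modulo 43: 4096 = 95·43 + 11, so 16^45 ≡ 11.

11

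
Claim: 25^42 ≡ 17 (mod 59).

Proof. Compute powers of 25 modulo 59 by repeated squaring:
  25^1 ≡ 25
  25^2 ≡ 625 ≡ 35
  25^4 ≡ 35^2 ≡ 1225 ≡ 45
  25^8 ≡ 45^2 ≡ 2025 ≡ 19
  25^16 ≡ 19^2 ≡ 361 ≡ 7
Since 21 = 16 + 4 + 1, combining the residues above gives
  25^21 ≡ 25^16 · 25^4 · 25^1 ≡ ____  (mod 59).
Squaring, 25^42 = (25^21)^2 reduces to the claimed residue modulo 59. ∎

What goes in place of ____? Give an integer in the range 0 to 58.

Multiply the listed residues: 7 · 45 · 25 = 315 → 7875.
Reducing modulo 59: 7875 = 133·59 + 28, so 25^21 ≡ 28.

28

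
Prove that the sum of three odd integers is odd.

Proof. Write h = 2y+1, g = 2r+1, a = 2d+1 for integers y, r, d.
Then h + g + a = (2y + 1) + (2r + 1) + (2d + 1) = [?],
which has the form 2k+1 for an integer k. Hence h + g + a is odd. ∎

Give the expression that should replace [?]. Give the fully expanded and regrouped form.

2(d + r + y + 1) + 1

Expanding: (2y + 1) + (2r + 1) + (2d + 1) = 2d + 2r + 2y + 3.
Every term except the constant is even, so this is 2(d + r + y + 1) + 1,
and d + r + y + 1 ∈ ℤ gives the required form.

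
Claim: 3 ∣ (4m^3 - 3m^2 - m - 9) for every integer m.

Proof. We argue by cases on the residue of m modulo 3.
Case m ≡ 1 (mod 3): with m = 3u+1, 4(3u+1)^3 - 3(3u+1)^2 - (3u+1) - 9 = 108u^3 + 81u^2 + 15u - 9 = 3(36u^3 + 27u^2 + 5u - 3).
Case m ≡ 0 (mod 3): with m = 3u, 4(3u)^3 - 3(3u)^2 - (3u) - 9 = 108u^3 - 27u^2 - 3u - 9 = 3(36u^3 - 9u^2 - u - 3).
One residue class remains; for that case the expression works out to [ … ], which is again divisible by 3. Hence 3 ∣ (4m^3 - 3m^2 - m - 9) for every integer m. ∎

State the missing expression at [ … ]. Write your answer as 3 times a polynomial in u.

3(36u^3 + 63u^2 + 35u + 3)

Only m ≡ 2 (mod 3) is unaccounted for. Put m = 3u+2:
4(3u+2)^3 - 3(3u+2)^2 - (3u+2) - 9 expands to 108u^3 + 189u^2 + 105u + 9,
and factoring out 3 leaves 3(36u^3 + 63u^2 + 35u + 3).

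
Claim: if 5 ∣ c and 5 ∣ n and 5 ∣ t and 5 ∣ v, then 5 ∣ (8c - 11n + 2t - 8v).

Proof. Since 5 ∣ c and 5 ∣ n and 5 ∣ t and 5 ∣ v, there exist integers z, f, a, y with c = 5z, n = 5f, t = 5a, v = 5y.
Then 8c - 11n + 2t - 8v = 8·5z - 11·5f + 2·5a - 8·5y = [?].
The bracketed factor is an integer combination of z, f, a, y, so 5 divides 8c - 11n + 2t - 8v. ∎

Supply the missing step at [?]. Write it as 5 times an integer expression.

Pull the common 5 out of every term: 8·5z - 11·5f + 2·5a - 8·5y = 5(2a - 11f - 8y + 8z).
2a - 11f - 8y + 8z is an integer, which exhibits the divisibility.

5(2a - 11f - 8y + 8z)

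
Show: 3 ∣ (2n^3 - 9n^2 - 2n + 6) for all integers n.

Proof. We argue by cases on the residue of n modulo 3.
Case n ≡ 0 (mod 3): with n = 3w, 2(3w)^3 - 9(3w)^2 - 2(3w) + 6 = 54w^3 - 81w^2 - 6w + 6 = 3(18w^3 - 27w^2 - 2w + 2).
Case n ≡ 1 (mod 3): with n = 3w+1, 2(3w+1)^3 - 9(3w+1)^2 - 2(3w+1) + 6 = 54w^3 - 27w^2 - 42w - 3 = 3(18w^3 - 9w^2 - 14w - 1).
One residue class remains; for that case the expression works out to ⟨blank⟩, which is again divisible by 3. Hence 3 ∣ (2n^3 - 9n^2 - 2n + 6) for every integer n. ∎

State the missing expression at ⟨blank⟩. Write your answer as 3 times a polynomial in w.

3(18w^3 + 9w^2 - 14w - 6)

Only n ≡ 2 (mod 3) is unaccounted for. Put n = 3w+2:
2(3w+2)^3 - 9(3w+2)^2 - 2(3w+2) + 6 expands to 54w^3 + 27w^2 - 42w - 18,
and factoring out 3 leaves 3(18w^3 + 9w^2 - 14w - 6).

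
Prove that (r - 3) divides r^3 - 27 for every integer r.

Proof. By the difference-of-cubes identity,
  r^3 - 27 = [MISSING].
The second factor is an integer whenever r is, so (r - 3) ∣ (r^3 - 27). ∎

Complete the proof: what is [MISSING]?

(r - 3)(r^2 + 3r + 9)

Polynomial division of r^3 - 27 by r - 3 leaves remainder 0 and quotient r^2 + 3r + 9.
Hence r^3 - 27 = (r - 3)(r^2 + 3r + 9).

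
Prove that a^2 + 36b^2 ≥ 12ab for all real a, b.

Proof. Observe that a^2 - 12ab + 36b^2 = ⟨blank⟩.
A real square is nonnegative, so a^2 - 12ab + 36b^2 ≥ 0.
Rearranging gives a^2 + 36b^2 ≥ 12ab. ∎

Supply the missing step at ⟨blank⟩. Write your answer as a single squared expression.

a^2 - 12ab + 36b^2 is a perfect-square trinomial: the outer terms are (a)^2 and (6b)^2, and the cross term is -2·a·6b.
So a^2 - 12ab + 36b^2 = (a - 6b)^2 ≥ 0.

(a - 6b)^2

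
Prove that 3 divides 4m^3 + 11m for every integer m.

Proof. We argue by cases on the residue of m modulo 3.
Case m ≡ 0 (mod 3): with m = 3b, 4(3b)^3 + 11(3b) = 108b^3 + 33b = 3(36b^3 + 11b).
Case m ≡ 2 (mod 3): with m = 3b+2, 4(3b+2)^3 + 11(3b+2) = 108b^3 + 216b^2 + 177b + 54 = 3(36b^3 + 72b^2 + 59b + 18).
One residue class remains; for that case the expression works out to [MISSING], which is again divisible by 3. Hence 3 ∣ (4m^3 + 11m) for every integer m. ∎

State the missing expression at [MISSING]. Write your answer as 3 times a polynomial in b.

3(36b^3 + 36b^2 + 23b + 5)

The residues treated are {0, 2}, so the missing case is m ≡ 1 (mod 3); write m = 3b+1.
Then 4(3b+1)^3 + 11(3b+1) = 108b^3 + 108b^2 + 69b + 15 = 3(36b^3 + 36b^2 + 23b + 5).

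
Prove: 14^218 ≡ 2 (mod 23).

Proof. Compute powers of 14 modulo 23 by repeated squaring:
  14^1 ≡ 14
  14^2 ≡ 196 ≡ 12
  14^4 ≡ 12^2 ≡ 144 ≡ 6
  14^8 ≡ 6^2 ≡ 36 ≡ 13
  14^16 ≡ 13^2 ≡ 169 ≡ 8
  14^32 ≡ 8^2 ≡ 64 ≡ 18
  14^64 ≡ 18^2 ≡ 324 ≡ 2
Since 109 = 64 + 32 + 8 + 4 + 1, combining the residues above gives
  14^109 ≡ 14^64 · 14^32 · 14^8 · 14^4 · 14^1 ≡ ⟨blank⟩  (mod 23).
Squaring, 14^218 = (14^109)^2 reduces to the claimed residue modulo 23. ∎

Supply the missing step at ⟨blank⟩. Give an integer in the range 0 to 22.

Multiply the listed residues: 2 · 18 · 13 · 6 · 14 = 36 → 468 → 2808 → 39312.
Reducing modulo 23: 39312 = 1709·23 + 5, so 14^109 ≡ 5.

5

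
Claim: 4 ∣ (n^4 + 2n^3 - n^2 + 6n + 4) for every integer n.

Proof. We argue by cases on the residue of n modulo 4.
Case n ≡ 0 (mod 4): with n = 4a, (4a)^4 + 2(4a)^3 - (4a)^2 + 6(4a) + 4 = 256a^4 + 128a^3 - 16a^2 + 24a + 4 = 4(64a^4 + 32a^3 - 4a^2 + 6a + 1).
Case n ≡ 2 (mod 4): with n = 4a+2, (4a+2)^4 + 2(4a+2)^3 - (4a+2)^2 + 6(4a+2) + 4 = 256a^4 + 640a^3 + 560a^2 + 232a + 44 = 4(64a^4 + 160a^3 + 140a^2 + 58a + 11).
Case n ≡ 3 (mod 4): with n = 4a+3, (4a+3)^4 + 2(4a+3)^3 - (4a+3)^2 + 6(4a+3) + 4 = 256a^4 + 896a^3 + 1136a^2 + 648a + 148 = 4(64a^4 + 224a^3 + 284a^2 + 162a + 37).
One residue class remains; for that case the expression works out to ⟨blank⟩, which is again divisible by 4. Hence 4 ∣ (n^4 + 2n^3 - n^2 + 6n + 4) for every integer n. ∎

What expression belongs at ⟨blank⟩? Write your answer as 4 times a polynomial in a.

4(64a^4 + 96a^3 + 44a^2 + 14a + 3)

The residues treated are {0, 2, 3}, so the missing case is n ≡ 1 (mod 4); write n = 4a+1.
Then (4a+1)^4 + 2(4a+1)^3 - (4a+1)^2 + 6(4a+1) + 4 = 256a^4 + 384a^3 + 176a^2 + 56a + 12 = 4(64a^4 + 96a^3 + 44a^2 + 14a + 3).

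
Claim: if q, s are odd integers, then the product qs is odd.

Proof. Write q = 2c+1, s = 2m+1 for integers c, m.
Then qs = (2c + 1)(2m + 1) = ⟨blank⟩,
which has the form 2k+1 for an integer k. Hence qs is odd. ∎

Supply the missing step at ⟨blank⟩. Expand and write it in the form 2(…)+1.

(2c + 1)(2m + 1) = 4cm + 2c + 2m + 1
= 2(2cm + c + m) + 1.
Since 2cm + c + m is an integer, the product is of the form 2k+1 for an integer k.

2(2cm + c + m) + 1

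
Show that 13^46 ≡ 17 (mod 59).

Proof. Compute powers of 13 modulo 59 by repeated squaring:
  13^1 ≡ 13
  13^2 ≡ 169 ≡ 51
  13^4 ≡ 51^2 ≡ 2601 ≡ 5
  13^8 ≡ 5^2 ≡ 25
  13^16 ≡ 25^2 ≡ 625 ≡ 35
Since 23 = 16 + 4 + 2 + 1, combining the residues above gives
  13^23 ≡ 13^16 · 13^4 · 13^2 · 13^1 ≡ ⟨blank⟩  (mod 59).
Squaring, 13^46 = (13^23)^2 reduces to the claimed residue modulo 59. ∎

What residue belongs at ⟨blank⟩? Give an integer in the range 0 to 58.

Multiply the listed residues: 35 · 5 · 51 · 13 = 175 → 8925 → 116025.
Reducing modulo 59: 116025 = 1966·59 + 31, so 13^23 ≡ 31.

31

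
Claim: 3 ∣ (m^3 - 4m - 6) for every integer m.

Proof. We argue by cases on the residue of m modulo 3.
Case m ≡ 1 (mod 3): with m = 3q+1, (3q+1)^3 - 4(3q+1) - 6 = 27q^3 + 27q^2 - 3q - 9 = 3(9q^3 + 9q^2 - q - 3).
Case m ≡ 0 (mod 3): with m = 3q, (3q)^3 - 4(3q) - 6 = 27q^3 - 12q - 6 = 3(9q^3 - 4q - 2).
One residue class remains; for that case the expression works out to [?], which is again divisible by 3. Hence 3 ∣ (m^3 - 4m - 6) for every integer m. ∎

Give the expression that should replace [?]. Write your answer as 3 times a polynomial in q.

3(9q^3 + 18q^2 + 8q - 2)

The residues treated are {1, 0}, so the missing case is m ≡ 2 (mod 3); write m = 3q+2.
Then (3q+2)^3 - 4(3q+2) - 6 = 27q^3 + 54q^2 + 24q - 6 = 3(9q^3 + 18q^2 + 8q - 2).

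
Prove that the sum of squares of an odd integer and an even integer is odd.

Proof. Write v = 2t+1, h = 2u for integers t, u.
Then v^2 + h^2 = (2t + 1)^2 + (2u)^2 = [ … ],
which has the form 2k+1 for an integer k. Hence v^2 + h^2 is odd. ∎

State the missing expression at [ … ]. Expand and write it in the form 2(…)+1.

2(2t^2 + 2t + 2u^2) + 1

(2t + 1)^2 + (2u)^2 = 4t^2 + 4t + 4u^2 + 1
= 2(2t^2 + 2t + 2u^2) + 1.
Since 2t^2 + 2t + 2u^2 is an integer, the sum of squares is of the form 2k+1 for an integer k.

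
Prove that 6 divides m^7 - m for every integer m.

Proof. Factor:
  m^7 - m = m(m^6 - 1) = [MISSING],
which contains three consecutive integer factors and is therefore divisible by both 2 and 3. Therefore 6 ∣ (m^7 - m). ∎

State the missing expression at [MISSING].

(m - 1)m(m + 1)(m^4 + m^2 + 1)

m^6 - 1 = (m^2 - 1)(m^4 + m^2 + 1), and m^2 - 1 = (m-1)(m+1).
So m(m^6 - 1) = (m - 1)m(m + 1)(m^4 + m^2 + 1).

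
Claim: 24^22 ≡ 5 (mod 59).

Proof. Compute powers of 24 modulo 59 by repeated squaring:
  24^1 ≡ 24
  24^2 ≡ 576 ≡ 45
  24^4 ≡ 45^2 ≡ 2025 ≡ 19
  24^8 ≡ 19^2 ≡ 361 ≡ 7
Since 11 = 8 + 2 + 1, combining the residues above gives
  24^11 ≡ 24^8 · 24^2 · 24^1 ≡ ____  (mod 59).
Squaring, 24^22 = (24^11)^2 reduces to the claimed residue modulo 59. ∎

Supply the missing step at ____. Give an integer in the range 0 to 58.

Multiply the listed residues: 7 · 45 · 24 = 315 → 7560.
Reducing modulo 59: 7560 = 128·59 + 8, so 24^11 ≡ 8.

8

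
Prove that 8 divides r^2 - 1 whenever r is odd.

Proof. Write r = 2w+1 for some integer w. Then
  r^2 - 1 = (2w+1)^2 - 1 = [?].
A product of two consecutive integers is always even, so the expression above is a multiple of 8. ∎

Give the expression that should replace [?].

4w(w + 1)

(2w+1)^2 - 1 = 4w^2 + 4w + 1 - 1 = 4w^2 + 4w = 4w(w+1).
Since w and w+1 are consecutive, w(w+1) is even, and 4·(even) is a multiple of 8.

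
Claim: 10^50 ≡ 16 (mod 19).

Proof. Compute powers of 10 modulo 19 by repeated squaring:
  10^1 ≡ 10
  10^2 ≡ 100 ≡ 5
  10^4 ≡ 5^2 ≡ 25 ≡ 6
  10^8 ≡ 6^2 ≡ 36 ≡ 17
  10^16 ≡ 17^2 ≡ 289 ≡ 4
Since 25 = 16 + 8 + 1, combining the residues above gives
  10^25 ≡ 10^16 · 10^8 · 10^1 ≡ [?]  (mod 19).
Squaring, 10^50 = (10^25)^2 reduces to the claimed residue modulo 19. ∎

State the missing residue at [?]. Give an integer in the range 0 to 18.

Multiply the listed residues: 4 · 17 · 10 = 68 → 680.
Reducing modulo 19: 680 = 35·19 + 15, so 10^25 ≡ 15.

15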